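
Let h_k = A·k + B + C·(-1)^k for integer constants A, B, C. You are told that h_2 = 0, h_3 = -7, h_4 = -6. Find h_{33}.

-97

At k = 2, 3, 4: 2A + B + C = 0; 3A + B - C = -7; 4A + B + C = -6.
Subtracting the first from the second: A - 2C = -7.
Subtracting the second from the third: A + 2C = 1.
Solving: C = 2, A = -3, then B = 4.
Hence h_{33} = -3·33 + 4 + 2·(-1) = -97.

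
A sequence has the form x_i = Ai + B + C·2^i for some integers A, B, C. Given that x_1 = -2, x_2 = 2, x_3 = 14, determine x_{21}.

The three given values yield: A + B + 2C = -2; 2A + B + 4C = 2; 3A + B + 8C = 14.
Subtracting the first from the second: A + 2C = 4.
Subtracting the second from the third: A + 4C = 12.
Solving: C = 4, A = -4, then B = -6.
Hence x_{21} = -4·21 + (-6) + 4·2097152 = 8388518.

8388518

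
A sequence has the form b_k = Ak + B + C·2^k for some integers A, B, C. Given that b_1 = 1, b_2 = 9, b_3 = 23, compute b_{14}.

49173

At k = 1, 2, 3: A + B + 2C = 1; 2A + B + 4C = 9; 3A + B + 8C = 23.
Subtracting the first from the second: A + 2C = 8.
Subtracting the second from the third: A + 4C = 14.
Solving: C = 3, A = 2, then B = -7.
Hence b_{14} = 2·14 + (-7) + 3·16384 = 49173.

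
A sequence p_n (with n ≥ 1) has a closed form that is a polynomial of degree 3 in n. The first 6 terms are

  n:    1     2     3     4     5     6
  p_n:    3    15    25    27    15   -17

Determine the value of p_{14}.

1st diffs: 12, 10, 2, -12, -32.
2nd diffs: -2, -8, -14, -20.
3rd diffs: -6, -6, -6 (constant).
Newton forward-difference form: p_n = 3 + 12·C(n-1,1) + (-2)·C(n-1,2) + (-6)·C(n-1,3).
At n = 14: n-1 = 13, so p_{14} = 3 + 156 - 156 - 1716 = -1713.

-1713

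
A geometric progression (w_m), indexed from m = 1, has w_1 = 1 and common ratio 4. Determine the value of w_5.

w_m = 1·4^(m-1).
w_5 = 1·4^4 = 256.

256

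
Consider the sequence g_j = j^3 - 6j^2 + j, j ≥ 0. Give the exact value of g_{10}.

410

g_{10} = 1·10^3 - 6·10^2 + 1·10 = 410.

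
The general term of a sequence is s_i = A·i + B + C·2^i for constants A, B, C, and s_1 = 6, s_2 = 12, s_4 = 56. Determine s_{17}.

Plug in i = 1, 2, 4: A + B + 2C = 6; 2A + B + 4C = 12; 4A + B + 16C = 56.
Subtracting the first from the second: A + 2C = 6.
Subtracting the second from the third: 2A + 12C = 44.
Solving: C = 4, A = -2, then B = 0.
Therefore s_{17} = -34 + 0 + 4·131072 = 524254.

524254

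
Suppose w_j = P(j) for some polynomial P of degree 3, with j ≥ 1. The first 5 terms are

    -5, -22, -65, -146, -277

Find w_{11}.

1st diffs: -17, -43, -81, -131.
2nd diffs: -26, -38, -50.
3rd diffs: -12, -12 (constant).
Newton forward-difference form: w_j = -5 + (-17)·C(j-1,1) + (-26)·C(j-1,2) + (-12)·C(j-1,3).
At j = 11: j-1 = 10, so w_{11} = -5 - 170 - 1170 - 1440 = -2785.

-2785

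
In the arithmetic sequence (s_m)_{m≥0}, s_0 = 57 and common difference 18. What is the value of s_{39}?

s_m = 57 + (m - 0)·18.
s_{39} = 57 + 39·18 = 759.

759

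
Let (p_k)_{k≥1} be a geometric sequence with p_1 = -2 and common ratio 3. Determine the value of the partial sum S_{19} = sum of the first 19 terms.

p_k = (-2)·3^(k-1).
S = (-2)·(3^19 - 1)/(3 - 1) = (-2)·(1162261467 - 1)/(2) = -1162261466.

-1162261466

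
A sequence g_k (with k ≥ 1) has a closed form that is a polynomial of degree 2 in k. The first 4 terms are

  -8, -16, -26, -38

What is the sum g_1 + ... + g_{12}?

1st diffs: -8, -10, -12.
2nd diffs: -2, -2 (constant).
So g_k = -k^2 - 5k - 2.
Continuing: …, -52, -68, -86, -106, …, g_{12} = -206.
Summing k = 1..12 (12 terms) gives -1064.

-1064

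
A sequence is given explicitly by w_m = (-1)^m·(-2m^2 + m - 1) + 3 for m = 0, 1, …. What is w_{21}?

865

(-1)^21 = -1; -2m^2 + m - 1 at m=21 is -862; so w_{21} = 865.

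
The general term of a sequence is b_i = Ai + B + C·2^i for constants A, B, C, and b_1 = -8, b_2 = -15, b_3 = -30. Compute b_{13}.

At i = 1, 2, 3: A + B + 2C = -8; 2A + B + 4C = -15; 3A + B + 8C = -30.
Subtracting the first from the second: A + 2C = -7.
Subtracting the second from the third: A + 4C = -15.
Solving: C = -4, A = 1, then B = -1.
Hence b_{13} = 1·13 + (-1) + (-4)·8192 = -32756.

-32756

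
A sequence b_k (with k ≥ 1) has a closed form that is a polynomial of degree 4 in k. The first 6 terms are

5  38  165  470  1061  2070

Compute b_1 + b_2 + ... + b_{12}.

83506

1st diffs: 33, 127, 305, 591, 1009.
2nd diffs: 94, 178, 286, 418.
3rd diffs: 84, 108, 132.
4th diffs: 24, 24 (constant).
Newton forward-difference form: b_k = 5 + 33·C(k-1,1) + 94·C(k-1,2) + 84·C(k-1,3) + 24·C(k-1,4).
Continuing: …, 3653, 5990, 9285, 13766, …, b_{12} = 27318.
Summing k = 1..12 (12 terms) gives 83506.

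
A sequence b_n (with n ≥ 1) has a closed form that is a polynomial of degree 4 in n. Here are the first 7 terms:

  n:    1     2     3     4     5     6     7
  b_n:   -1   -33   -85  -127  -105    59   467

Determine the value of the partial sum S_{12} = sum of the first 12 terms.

1st diffs: -32, -52, -42, 22, 164, 408.
2nd diffs: -20, 10, 64, 142, 244.
3rd diffs: 30, 54, 78, 102.
4th diffs: 24, 24, 24 (constant).
Newton forward-difference form: b_n = -1 + (-32)·C(n-1,1) + (-20)·C(n-1,2) + 30·C(n-1,3) + 24·C(n-1,4).
Continuing: …, 1245, 2543, 4535, 7419, …, b_{12} = 11417.
Summing n = 1..12 (12 terms) gives 27334.

27334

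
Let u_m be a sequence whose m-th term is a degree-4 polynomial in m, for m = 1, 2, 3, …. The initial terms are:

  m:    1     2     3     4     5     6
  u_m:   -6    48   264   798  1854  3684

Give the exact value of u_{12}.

51078

1st diffs: 54, 216, 534, 1056, 1830.
2nd diffs: 162, 318, 522, 774.
3rd diffs: 156, 204, 252.
4th diffs: 48, 48 (constant).
Newton forward-difference form: u_m = -6 + 54·C(m-1,1) + 162·C(m-1,2) + 156·C(m-1,3) + 48·C(m-1,4).
At m = 12: m-1 = 11, so u_{12} = -6 + 594 + 8910 + 25740 + 15840 = 51078.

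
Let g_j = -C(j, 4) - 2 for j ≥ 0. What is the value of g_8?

C(8, 4) = 70, so g_8 = -72.

-72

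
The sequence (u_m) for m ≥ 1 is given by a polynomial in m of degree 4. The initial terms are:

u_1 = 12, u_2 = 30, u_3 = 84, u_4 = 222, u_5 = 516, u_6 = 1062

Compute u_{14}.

33942

1st diffs: 18, 54, 138, 294, 546.
2nd diffs: 36, 84, 156, 252.
3rd diffs: 48, 72, 96.
4th diffs: 24, 24 (constant).
Newton forward-difference form: u_m = 12 + 18·C(m-1,1) + 36·C(m-1,2) + 48·C(m-1,3) + 24·C(m-1,4).
At m = 14: m-1 = 13, so u_{14} = 12 + 234 + 2808 + 13728 + 17160 = 33942.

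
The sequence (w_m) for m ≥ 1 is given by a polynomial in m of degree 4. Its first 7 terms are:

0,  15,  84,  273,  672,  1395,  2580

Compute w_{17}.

87360

1st diffs: 15, 69, 189, 399, 723, 1185.
2nd diffs: 54, 120, 210, 324, 462.
3rd diffs: 66, 90, 114, 138.
4th diffs: 24, 24, 24 (constant).
So w_m = m^4 + m^3 - 4m^2 + 5m - 3.
Evaluating at m = 17 gives w_{17} = 87360.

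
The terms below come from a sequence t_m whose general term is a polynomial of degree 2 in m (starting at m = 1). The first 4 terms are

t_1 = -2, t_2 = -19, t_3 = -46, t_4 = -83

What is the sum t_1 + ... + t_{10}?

1st diffs: -17, -27, -37.
2nd diffs: -10, -10 (constant).
Newton forward-difference form: t_m = -2 + (-17)·C(m-1,1) + (-10)·C(m-1,2).
Continuing: …, -130, -187, -254, -331, …, t_{10} = -515.
Summing m = 1..10 (10 terms) gives -1985.

-1985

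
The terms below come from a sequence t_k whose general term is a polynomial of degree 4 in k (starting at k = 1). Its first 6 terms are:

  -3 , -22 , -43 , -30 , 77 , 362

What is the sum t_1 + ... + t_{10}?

12483

1st diffs: -19, -21, 13, 107, 285.
2nd diffs: -2, 34, 94, 178.
3rd diffs: 36, 60, 84.
4th diffs: 24, 24 (constant).
So t_k = k^4 - 4k^3 - 2k^2 + 2.
Continuing: 933, 1922, 3485, 5802.
Summing k = 1..10 (10 terms) gives 12483.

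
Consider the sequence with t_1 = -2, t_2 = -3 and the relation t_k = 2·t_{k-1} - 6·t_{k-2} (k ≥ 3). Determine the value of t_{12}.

-38688

Applying the relation repeatedly:
t_3 = 6;  t_4 = 30;  t_5 = 24;  t_6 = -132;  t_7 = -408;  t_8 = -24;  t_9 = 2400;  t_{10} = 4944;  t_{11} = -4512;  t_{12} = -38688.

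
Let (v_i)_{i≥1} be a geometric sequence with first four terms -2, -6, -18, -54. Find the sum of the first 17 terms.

-129140162

Common ratio r = 3.
v_i = (-2)·3^(i-1).
S = (-2)·(3^17 - 1)/(3 - 1) = (-2)·(129140163 - 1)/(2) = -129140162.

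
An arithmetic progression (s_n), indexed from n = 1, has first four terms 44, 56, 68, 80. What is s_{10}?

152

Common difference d = 12.
s_n = 44 + (n - 1)·12.
s_{10} = 44 + 9·12 = 152.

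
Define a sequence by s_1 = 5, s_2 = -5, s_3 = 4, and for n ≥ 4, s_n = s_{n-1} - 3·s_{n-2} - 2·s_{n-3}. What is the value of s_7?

-67

s_4 = 9;  s_5 = 7;  s_6 = -28;  s_7 = -67.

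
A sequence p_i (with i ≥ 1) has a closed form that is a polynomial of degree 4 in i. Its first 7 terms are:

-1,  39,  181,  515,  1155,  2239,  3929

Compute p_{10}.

14615

1st diffs: 40, 142, 334, 640, 1084, 1690.
2nd diffs: 102, 192, 306, 444, 606.
3rd diffs: 90, 114, 138, 162.
4th diffs: 24, 24, 24 (constant).
Newton forward-difference form: p_i = -1 + 40·C(i-1,1) + 102·C(i-1,2) + 90·C(i-1,3) + 24·C(i-1,4).
At i = 10: i-1 = 9, so p_{10} = -1 + 360 + 3672 + 7560 + 3024 = 14615.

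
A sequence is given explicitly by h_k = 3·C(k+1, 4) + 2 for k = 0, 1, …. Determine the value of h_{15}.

C(16, 4) = 1820, so h_{15} = 5462.

5462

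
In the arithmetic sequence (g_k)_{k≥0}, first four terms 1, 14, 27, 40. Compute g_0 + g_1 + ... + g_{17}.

Common difference d = 13.
g_k = 1 + (k - 0)·13.
g_{17} = 222; S = 18·(1 + 222)/2 = 2007.

2007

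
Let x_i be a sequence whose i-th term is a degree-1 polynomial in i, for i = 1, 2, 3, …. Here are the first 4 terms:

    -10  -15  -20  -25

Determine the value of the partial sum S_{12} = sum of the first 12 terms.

1st diffs: -5, -5, -5 (constant).
So x_i = -5i - 5.
Continuing: …, -30, -35, -40, -45, …, x_{12} = -65.
Summing i = 1..12 (12 terms) gives -450.

-450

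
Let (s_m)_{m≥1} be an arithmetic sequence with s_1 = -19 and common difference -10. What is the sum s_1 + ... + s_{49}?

-12691

s_m = -19 + (m - 1)·(-10).
s_{49} = -499; S = 49·(-19 + (-499))/2 = -12691.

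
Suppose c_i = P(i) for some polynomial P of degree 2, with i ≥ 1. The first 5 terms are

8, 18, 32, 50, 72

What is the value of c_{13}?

1st diffs: 10, 14, 18, 22.
2nd diffs: 4, 4, 4 (constant).
So c_i = 2i^2 + 4i + 2.
Evaluating at i = 13 gives c_{13} = 392.

392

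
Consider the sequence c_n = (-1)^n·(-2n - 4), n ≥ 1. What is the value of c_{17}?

(-1)^17 = -1; -2n - 4 at n=17 is -38; so c_{17} = 38.

38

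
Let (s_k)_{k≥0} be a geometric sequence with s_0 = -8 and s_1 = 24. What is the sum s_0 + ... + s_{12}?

-3188648

Common ratio r = -3.
s_k = (-8)·(-3)^(k-0).
S = (-8)·((-3)^13 - 1)/(-3 - 1) = (-8)·(-1594323 - 1)/(-4) = -3188648.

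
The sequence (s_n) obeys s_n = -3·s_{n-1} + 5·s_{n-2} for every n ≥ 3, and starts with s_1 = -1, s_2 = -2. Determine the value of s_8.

-3418

Compute successive terms:
s_3 = 1;  s_4 = -13;  s_5 = 44;  s_6 = -197;  s_7 = 811;  s_8 = -3418.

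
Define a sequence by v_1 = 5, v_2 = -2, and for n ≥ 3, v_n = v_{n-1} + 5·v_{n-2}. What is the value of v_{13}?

343373

v_3 = 23;  v_4 = 13;  v_5 = 128;  …;  v_{10} = 14953;  v_{11} = 44768;  v_{12} = 119533;  v_{13} = 343373.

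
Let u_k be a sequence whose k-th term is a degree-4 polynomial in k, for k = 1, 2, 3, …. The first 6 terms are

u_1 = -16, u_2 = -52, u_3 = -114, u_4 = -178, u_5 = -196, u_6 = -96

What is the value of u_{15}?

29874

1st diffs: -36, -62, -64, -18, 100.
2nd diffs: -26, -2, 46, 118.
3rd diffs: 24, 48, 72.
4th diffs: 24, 24 (constant).
Newton forward-difference form: u_k = -16 + (-36)·C(k-1,1) + (-26)·C(k-1,2) + 24·C(k-1,3) + 24·C(k-1,4).
At k = 15: k-1 = 14, so u_{15} = -16 - 504 - 2366 + 8736 + 24024 = 29874.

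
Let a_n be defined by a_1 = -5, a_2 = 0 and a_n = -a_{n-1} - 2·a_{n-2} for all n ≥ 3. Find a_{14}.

Compute successive terms:
a_3 = 10;  a_4 = -10;  a_5 = -10;  …;  a_{11} = -170;  a_{12} = 110;  a_{13} = 230;  a_{14} = -450.

-450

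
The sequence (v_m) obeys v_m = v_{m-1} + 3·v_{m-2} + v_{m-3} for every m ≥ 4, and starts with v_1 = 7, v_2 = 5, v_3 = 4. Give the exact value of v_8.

Step forward from the initial values:
v_4 = 26; v_5 = 43; v_6 = 125; v_7 = 280; v_8 = 698.

698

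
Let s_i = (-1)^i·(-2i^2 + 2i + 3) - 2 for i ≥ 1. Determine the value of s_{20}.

-759

(-1)^20 = 1; -2i^2 + 2i + 3 at i=20 is -757; so s_{20} = -759.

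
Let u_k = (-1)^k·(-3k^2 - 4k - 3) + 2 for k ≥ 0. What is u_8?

(-1)^8 = 1; -3k^2 - 4k - 3 at k=8 is -227; so u_8 = -225.

-225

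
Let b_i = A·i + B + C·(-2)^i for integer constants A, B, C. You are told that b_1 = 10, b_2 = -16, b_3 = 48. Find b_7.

The three given values yield: A + B - 2C = 10; 2A + B + 4C = -16; 3A + B - 8C = 48.
Subtracting the first from the second: A + 6C = -26.
Subtracting the second from the third: A - 12C = 64.
Solving: C = -5, A = 4, then B = -4.
So b_i = 4·i + (-4) + (-5)·(-2)^i; at i=7 this is 664.

664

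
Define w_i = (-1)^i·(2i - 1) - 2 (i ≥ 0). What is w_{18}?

(-1)^18 = 1; 2i - 1 at i=18 is 35; so w_{18} = 33.

33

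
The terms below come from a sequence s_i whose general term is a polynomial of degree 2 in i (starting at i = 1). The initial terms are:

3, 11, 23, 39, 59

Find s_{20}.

1st diffs: 8, 12, 16, 20.
2nd diffs: 4, 4, 4 (constant).
Newton forward-difference form: s_i = 3 + 8·C(i-1,1) + 4·C(i-1,2).
At i = 20: i-1 = 19, so s_{20} = 3 + 152 + 684 = 839.

839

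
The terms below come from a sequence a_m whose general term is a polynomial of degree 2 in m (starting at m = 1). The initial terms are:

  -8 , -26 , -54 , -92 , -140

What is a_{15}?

-1170

1st diffs: -18, -28, -38, -48.
2nd diffs: -10, -10, -10 (constant).
Newton forward-difference form: a_m = -8 + (-18)·C(m-1,1) + (-10)·C(m-1,2).
At m = 15: m-1 = 14, so a_{15} = -8 - 252 - 910 = -1170.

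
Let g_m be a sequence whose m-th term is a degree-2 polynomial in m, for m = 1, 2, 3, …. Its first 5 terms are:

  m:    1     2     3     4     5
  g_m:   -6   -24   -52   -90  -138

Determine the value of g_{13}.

1st diffs: -18, -28, -38, -48.
2nd diffs: -10, -10, -10 (constant).
Newton forward-difference form: g_m = -6 + (-18)·C(m-1,1) + (-10)·C(m-1,2).
At m = 13: m-1 = 12, so g_{13} = -6 - 216 - 660 = -882.

-882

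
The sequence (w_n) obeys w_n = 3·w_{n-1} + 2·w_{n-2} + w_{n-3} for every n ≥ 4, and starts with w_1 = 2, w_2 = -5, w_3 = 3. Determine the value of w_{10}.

Iterate the recurrence:
w_4 = 1;  w_5 = 4;  w_6 = 17;  w_7 = 60;  w_8 = 218;  w_9 = 791;  w_{10} = 2869.

2869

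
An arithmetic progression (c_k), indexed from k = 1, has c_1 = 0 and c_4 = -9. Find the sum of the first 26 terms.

Common difference d = (-9 - 0) / (4 - 1) = -3.
c_k = 0 + (k - 1)·(-3).
c_{26} = -75; S = 26·(0 + (-75))/2 = -975.

-975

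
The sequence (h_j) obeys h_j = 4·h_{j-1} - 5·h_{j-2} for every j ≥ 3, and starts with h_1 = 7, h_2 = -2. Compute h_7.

Applying the relation repeatedly:
h_3 = -43;  h_4 = -162;  h_5 = -433;  h_6 = -922;  h_7 = -1523.

-1523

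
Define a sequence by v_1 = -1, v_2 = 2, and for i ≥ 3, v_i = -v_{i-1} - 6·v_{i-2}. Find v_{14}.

Compute successive terms:
v_3 = 4; v_4 = -16; v_5 = -8; …; v_{11} = -7928; v_{12} = -7096; v_{13} = 54664; v_{14} = -12088.

-12088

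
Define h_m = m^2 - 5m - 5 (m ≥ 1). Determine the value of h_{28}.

639

h_{28} = 1·28^2 - 5·28 - 5 = 639.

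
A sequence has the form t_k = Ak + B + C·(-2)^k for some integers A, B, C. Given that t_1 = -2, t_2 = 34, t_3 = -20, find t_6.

Plug in k = 1, 2, 3: A + B - 2C = -2; 2A + B + 4C = 34; 3A + B - 8C = -20.
Subtracting the first from the second: A + 6C = 36.
Subtracting the second from the third: A - 12C = -54.
Solving: C = 5, A = 6, then B = 2.
Hence t_6 = 6·6 + 2 + 5·64 = 358.

358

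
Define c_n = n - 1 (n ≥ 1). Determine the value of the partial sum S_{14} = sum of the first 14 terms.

Over n = 1..14: Σn = 105.
Total = (1)·105 + (-1)·14 = 91.

91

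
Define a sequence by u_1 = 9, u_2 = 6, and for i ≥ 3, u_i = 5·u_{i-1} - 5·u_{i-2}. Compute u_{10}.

-305625

u_3 = -15  u_4 = -105  u_5 = -450  u_6 = -1725  u_7 = -6375  u_8 = -23250  u_9 = -84375  u_{10} = -305625.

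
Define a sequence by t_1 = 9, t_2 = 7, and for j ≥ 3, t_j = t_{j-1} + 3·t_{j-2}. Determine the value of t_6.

Step forward from the initial values:
t_3 = 34, t_4 = 55, t_5 = 157, t_6 = 322.

322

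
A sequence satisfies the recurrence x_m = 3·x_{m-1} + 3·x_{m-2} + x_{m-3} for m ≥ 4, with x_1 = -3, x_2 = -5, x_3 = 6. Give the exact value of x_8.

Applying the relation repeatedly:
x_4 = 0  x_5 = 13  x_6 = 45  x_7 = 174  x_8 = 670.

670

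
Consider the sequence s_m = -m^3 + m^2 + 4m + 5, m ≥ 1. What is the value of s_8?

s_8 = -1·8^3 + 1·8^2 + 4·8 + 5 = -411.

-411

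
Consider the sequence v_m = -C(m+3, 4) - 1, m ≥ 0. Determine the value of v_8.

C(11, 4) = 330, so v_8 = -331.

-331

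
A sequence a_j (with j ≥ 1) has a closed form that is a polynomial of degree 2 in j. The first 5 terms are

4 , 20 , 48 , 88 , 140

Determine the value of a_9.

1st diffs: 16, 28, 40, 52.
2nd diffs: 12, 12, 12 (constant).
Newton forward-difference form: a_j = 4 + 16·C(j-1,1) + 12·C(j-1,2).
At j = 9: j-1 = 8, so a_9 = 4 + 128 + 336 = 468.

468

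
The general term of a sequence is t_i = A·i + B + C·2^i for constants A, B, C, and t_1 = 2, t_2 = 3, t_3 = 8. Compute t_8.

489

At i = 1, 2, 3: A + B + 2C = 2; 2A + B + 4C = 3; 3A + B + 8C = 8.
Subtracting the first from the second: A + 2C = 1.
Subtracting the second from the third: A + 4C = 5.
Solving: C = 2, A = -3, then B = 1.
Therefore t_8 = -24 + 1 + 2·256 = 489.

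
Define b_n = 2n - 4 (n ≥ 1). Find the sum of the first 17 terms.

238

Over n = 1..17: Σn = 153.
Total = (2)·153 + (-4)·17 = 238.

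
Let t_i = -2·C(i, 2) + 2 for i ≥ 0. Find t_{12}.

-130

C(12, 2) = 66, so t_{12} = -130.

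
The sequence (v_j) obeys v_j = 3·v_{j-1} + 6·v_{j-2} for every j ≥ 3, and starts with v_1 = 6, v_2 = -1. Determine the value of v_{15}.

Applying the relation repeatedly:
v_3 = 33; v_4 = 93; v_5 = 477; …; v_{12} = 14056821; v_{13} = 61461261; v_{14} = 268724709; v_{15} = 1174941693.

1174941693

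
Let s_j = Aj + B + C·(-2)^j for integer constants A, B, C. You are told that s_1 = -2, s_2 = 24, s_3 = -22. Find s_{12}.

At j = 1, 2, 3: A + B - 2C = -2; 2A + B + 4C = 24; 3A + B - 8C = -22.
Subtracting the first from the second: A + 6C = 26.
Subtracting the second from the third: A - 12C = -46.
Solving: C = 4, A = 2, then B = 4.
Hence s_{12} = 2·12 + 4 + 4·4096 = 16412.

16412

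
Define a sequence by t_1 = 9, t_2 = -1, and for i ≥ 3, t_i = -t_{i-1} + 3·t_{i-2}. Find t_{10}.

Compute successive terms:
t_3 = 28  t_4 = -31  t_5 = 115  t_6 = -208  t_7 = 553  t_8 = -1177  t_9 = 2836  t_{10} = -6367.

-6367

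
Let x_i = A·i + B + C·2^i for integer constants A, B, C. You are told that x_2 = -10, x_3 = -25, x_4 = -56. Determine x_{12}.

-16368

Plug in i = 2, 3, 4: 2A + B + 4C = -10; 3A + B + 8C = -25; 4A + B + 16C = -56.
Subtracting the first from the second: A + 4C = -15.
Subtracting the second from the third: A + 8C = -31.
Solving: C = -4, A = 1, then B = 4.
Therefore x_{12} = 12 + 4 + (-4)·4096 = -16368.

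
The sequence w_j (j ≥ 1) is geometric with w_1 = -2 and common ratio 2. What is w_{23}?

-8388608

w_j = (-2)·2^(j-1).
w_{23} = (-2)·2^22 = -8388608.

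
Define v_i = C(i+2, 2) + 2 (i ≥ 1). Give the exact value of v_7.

C(9, 2) = 36, so v_7 = 38.

38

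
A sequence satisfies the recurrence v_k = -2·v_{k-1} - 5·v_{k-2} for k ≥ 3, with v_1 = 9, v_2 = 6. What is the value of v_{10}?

5406

Iterate the recurrence:
v_3 = -57;  v_4 = 84;  v_5 = 117;  v_6 = -654;  v_7 = 723;  v_8 = 1824;  v_9 = -7263;  v_{10} = 5406.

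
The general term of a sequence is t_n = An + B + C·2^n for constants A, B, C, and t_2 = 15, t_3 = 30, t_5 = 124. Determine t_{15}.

Plug in n = 2, 3, 5: 2A + B + 4C = 15; 3A + B + 8C = 30; 5A + B + 32C = 124.
Subtracting the first from the second: A + 4C = 15.
Subtracting the second from the third: 2A + 24C = 94.
Solving: C = 4, A = -1, then B = 1.
So t_n = -1·n + 1 + 4·2^n; at n=15 this is 131058.

131058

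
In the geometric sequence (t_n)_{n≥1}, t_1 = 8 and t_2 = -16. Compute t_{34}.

-68719476736

Common ratio r = -2.
t_n = 8·(-2)^(n-1).
t_{34} = 8·(-2)^33 = -68719476736.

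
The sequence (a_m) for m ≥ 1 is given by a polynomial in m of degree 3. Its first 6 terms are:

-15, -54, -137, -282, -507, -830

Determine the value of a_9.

1st diffs: -39, -83, -145, -225, -323.
2nd diffs: -44, -62, -80, -98.
3rd diffs: -18, -18, -18 (constant).
Newton forward-difference form: a_m = -15 + (-39)·C(m-1,1) + (-44)·C(m-1,2) + (-18)·C(m-1,3).
At m = 9: m-1 = 8, so a_9 = -15 - 312 - 1232 - 1008 = -2567.

-2567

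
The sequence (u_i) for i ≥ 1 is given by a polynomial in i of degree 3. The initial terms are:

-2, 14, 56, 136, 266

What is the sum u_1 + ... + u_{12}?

12692

1st diffs: 16, 42, 80, 130.
2nd diffs: 26, 38, 50.
3rd diffs: 12, 12 (constant).
Newton forward-difference form: u_i = -2 + 16·C(i-1,1) + 26·C(i-1,2) + 12·C(i-1,3).
Continuing: …, 458, 724, 1076, 1526, …, u_{12} = 3584.
Summing i = 1..12 (12 terms) gives 12692.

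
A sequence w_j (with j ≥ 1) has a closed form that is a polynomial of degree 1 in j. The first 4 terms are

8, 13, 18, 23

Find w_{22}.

113

1st diffs: 5, 5, 5 (constant).
So w_j = 5j + 3.
Evaluating at j = 22 gives w_{22} = 113.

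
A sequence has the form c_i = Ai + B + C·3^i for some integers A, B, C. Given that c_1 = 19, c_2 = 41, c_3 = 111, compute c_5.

971

The three given values yield: A + B + 3C = 19; 2A + B + 9C = 41; 3A + B + 27C = 111.
Subtracting the first from the second: A + 6C = 22.
Subtracting the second from the third: A + 18C = 70.
Solving: C = 4, A = -2, then B = 9.
Therefore c_5 = -10 + 9 + 4·243 = 971.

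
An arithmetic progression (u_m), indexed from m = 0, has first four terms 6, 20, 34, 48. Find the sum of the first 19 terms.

2508

Common difference d = 14.
u_m = 6 + (m - 0)·14.
u_{18} = 258; S = 19·(6 + 258)/2 = 2508.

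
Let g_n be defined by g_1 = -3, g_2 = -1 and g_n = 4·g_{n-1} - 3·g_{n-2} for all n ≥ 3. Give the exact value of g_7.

Applying the relation repeatedly:
g_3 = 5; g_4 = 23; g_5 = 77; g_6 = 239; g_7 = 725.
(Characteristic roots are 3 and 1.)

725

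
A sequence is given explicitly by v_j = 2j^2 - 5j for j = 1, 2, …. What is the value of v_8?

88

v_8 = 2·8^2 - 5·8 = 88.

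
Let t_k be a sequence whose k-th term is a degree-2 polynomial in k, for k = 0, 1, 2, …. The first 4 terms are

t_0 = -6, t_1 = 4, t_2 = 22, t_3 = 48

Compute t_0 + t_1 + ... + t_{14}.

1st diffs: 10, 18, 26.
2nd diffs: 8, 8 (constant).
Newton forward-difference form: t_k = -6 + 10·C(k,1) + 8·C(k,2).
Continuing: …, 82, 124, 174, 232, …, t_{14} = 862.
Summing k = 0..14 (15 terms) gives 4600.

4600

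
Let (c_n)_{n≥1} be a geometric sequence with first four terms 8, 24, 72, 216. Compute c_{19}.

3099363912

Common ratio r = 3.
c_n = 8·3^(n-1).
c_{19} = 8·3^18 = 3099363912.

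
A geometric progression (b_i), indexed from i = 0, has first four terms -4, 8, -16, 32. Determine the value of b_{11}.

Common ratio r = -2.
b_i = (-4)·(-2)^(i-0).
b_{11} = (-4)·(-2)^11 = 8192.

8192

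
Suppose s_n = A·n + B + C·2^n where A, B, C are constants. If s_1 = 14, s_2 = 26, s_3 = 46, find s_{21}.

Write the equations: A + B + 2C = 14; 2A + B + 4C = 26; 3A + B + 8C = 46.
Subtracting the first from the second: A + 2C = 12.
Subtracting the second from the third: A + 4C = 20.
Solving: C = 4, A = 4, then B = 2.
Hence s_{21} = 4·21 + 2 + 4·2097152 = 8388694.

8388694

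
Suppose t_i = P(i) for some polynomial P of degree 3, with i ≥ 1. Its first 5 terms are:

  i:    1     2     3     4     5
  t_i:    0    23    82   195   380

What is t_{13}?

6612

1st diffs: 23, 59, 113, 185.
2nd diffs: 36, 54, 72.
3rd diffs: 18, 18 (constant).
So t_i = 3i^3 + 2i - 5.
Evaluating at i = 13 gives t_{13} = 6612.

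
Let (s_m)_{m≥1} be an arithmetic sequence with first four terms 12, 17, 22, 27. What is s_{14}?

Common difference d = 5.
s_m = 12 + (m - 1)·5.
s_{14} = 12 + 13·5 = 77.

77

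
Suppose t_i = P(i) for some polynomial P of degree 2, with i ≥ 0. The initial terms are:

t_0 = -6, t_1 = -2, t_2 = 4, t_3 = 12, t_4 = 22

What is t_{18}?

1st diffs: 4, 6, 8, 10.
2nd diffs: 2, 2, 2 (constant).
So t_i = i^2 + 3i - 6.
Evaluating at i = 18 gives t_{18} = 372.

372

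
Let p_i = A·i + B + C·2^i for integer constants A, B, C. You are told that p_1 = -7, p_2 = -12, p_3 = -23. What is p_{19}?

Plug in i = 1, 2, 3: A + B + 2C = -7; 2A + B + 4C = -12; 3A + B + 8C = -23.
Subtracting the first from the second: A + 2C = -5.
Subtracting the second from the third: A + 4C = -11.
Solving: C = -3, A = 1, then B = -2.
Hence p_{19} = 1·19 + (-2) + (-3)·524288 = -1572847.

-1572847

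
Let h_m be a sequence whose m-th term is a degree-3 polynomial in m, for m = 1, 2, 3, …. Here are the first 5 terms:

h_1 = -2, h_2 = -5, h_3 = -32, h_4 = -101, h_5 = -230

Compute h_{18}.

1st diffs: -3, -27, -69, -129.
2nd diffs: -24, -42, -60.
3rd diffs: -18, -18 (constant).
Newton forward-difference form: h_m = -2 + (-3)·C(m-1,1) + (-24)·C(m-1,2) + (-18)·C(m-1,3).
At m = 18: m-1 = 17, so h_{18} = -2 - 51 - 3264 - 12240 = -15557.

-15557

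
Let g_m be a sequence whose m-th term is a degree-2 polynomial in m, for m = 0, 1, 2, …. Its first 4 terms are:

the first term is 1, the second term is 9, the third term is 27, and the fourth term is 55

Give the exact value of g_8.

345

1st diffs: 8, 18, 28.
2nd diffs: 10, 10 (constant).
Newton forward-difference form: g_m = 1 + 8·C(m,1) + 10·C(m,2).
At m = 8: m = 8, so g_8 = 1 + 64 + 280 = 345.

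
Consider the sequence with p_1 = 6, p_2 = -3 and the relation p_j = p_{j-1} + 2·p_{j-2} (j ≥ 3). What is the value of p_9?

261

Step forward from the initial values:
p_3 = 9;  p_4 = 3;  p_5 = 21;  p_6 = 27;  p_7 = 69;  p_8 = 123;  p_9 = 261.
(Characteristic roots are 2 and -1.)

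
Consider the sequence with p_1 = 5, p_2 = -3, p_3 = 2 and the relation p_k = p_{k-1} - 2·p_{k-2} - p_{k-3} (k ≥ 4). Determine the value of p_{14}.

Compute successive terms:
p_4 = 3;  p_5 = 2;  p_6 = -6;  …;  p_{11} = -7;  p_{12} = -132;  p_{13} = -166;  p_{14} = 105.

105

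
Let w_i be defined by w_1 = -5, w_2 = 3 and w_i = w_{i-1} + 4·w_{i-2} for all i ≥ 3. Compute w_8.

-757

Compute successive terms:
w_3 = -17; w_4 = -5; w_5 = -73; w_6 = -93; w_7 = -385; w_8 = -757.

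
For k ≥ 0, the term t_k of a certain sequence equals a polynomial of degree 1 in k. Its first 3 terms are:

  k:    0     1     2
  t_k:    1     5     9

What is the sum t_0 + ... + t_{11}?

276

1st diffs: 4, 4 (constant).
So t_k = 4k + 1.
Continuing: …, 13, 17, 21, 25, …, t_{11} = 45.
Summing k = 0..11 (12 terms) gives 276.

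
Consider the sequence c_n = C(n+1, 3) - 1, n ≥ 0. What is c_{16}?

679

C(17, 3) = 680, so c_{16} = 679.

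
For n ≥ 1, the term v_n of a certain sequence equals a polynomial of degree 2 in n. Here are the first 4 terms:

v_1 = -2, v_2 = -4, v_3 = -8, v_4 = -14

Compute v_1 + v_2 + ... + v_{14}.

1st diffs: -2, -4, -6.
2nd diffs: -2, -2 (constant).
Newton forward-difference form: v_n = -2 + (-2)·C(n-1,1) + (-2)·C(n-1,2).
Continuing: …, -22, -32, -44, -58, …, v_{14} = -184.
Summing n = 1..14 (14 terms) gives -938.

-938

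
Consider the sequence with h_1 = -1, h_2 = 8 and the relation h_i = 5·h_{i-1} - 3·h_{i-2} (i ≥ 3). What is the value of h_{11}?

5246818

Applying the relation repeatedly:
h_3 = 43; h_4 = 191; h_5 = 826; h_6 = 3557; h_7 = 15307; h_8 = 65864; h_9 = 283399; h_{10} = 1219403; h_{11} = 5246818.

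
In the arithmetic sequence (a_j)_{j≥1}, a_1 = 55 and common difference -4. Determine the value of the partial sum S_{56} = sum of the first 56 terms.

a_j = 55 + (j - 1)·(-4).
a_{56} = -165; S = 56·(55 + (-165))/2 = -3080.

-3080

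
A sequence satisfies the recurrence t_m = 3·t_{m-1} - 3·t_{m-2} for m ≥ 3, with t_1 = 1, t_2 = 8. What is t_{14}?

5832

Step forward from the initial values:
t_3 = 21, t_4 = 39, t_5 = 54, …, t_{11} = -1458, t_{12} = -1215, t_{13} = 729, t_{14} = 5832.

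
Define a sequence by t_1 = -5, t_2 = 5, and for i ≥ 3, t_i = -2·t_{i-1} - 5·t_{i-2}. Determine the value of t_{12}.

Step forward from the initial values:
t_3 = 15; t_4 = -55; t_5 = 35; t_6 = 205; t_7 = -585; t_8 = 145; t_9 = 2635; t_{10} = -5995; t_{11} = -1185; t_{12} = 32345.

32345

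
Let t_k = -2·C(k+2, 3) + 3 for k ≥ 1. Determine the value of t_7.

C(9, 3) = 84, so t_7 = -165.

-165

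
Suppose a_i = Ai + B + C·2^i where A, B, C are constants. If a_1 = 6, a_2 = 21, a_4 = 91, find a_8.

1311

Plug in i = 1, 2, 4: A + B + 2C = 6; 2A + B + 4C = 21; 4A + B + 16C = 91.
Subtracting the first from the second: A + 2C = 15.
Subtracting the second from the third: 2A + 12C = 70.
Solving: C = 5, A = 5, then B = -9.
Hence a_8 = 5·8 + (-9) + 5·256 = 1311.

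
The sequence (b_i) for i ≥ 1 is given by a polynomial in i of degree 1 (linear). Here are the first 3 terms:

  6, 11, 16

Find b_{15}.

76

1st diffs: 5, 5 (constant).
So b_i = 5i + 1.
Evaluating at i = 15 gives b_{15} = 76.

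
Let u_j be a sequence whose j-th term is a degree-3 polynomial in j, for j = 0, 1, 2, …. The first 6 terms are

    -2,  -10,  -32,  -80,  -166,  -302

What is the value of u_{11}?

1st diffs: -8, -22, -48, -86, -136.
2nd diffs: -14, -26, -38, -50.
3rd diffs: -12, -12, -12 (constant).
Newton forward-difference form: u_j = -2 + (-8)·C(j,1) + (-14)·C(j,2) + (-12)·C(j,3).
At j = 11: j = 11, so u_{11} = -2 - 88 - 770 - 1980 = -2840.

-2840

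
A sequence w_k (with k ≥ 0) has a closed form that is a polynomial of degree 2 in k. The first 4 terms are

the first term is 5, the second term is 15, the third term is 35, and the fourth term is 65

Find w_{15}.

1st diffs: 10, 20, 30.
2nd diffs: 10, 10 (constant).
Newton forward-difference form: w_k = 5 + 10·C(k,1) + 10·C(k,2).
At k = 15: k = 15, so w_{15} = 5 + 150 + 1050 = 1205.

1205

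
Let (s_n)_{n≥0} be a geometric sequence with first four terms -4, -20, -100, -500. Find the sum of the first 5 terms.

Common ratio r = 5.
s_n = (-4)·5^(n-0).
S = (-4)·(5^5 - 1)/(5 - 1) = (-4)·(3125 - 1)/(4) = -3124.

-3124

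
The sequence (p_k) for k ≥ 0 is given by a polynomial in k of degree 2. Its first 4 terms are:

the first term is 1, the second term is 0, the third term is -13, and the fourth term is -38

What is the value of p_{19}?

-2070

1st diffs: -1, -13, -25.
2nd diffs: -12, -12 (constant).
So p_k = -6k^2 + 5k + 1.
Evaluating at k = 19 gives p_{19} = -2070.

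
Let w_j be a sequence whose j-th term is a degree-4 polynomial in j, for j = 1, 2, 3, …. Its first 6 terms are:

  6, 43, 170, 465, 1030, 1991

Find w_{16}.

1st diffs: 37, 127, 295, 565, 961.
2nd diffs: 90, 168, 270, 396.
3rd diffs: 78, 102, 126.
4th diffs: 24, 24 (constant).
Newton forward-difference form: w_j = 6 + 37·C(j-1,1) + 90·C(j-1,2) + 78·C(j-1,3) + 24·C(j-1,4).
At j = 16: j-1 = 15, so w_{16} = 6 + 555 + 9450 + 35490 + 32760 = 78261.

78261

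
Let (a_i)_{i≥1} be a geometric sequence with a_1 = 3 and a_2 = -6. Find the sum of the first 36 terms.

Common ratio r = -2.
a_i = 3·(-2)^(i-1).
S = 3·((-2)^36 - 1)/(-2 - 1) = 3·(68719476736 - 1)/(-3) = -68719476735.

-68719476735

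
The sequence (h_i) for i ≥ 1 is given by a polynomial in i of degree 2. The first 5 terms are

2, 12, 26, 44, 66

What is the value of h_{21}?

962

1st diffs: 10, 14, 18, 22.
2nd diffs: 4, 4, 4 (constant).
So h_i = 2i^2 + 4i - 4.
Evaluating at i = 21 gives h_{21} = 962.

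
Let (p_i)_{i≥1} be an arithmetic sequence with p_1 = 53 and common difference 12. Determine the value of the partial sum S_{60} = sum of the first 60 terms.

24420

p_i = 53 + (i - 1)·12.
p_{60} = 761; S = 60·(53 + 761)/2 = 24420.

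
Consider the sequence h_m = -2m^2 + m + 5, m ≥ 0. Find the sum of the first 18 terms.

Over m = 0..17: Σm = 153, Σm² = 1785.
Total = (-2)·1785 + (1)·153 + (5)·18 = -3327.

-3327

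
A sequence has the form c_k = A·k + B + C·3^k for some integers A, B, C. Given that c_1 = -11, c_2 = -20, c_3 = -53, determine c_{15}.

-28697777

At k = 1, 2, 3: A + B + 3C = -11; 2A + B + 9C = -20; 3A + B + 27C = -53.
Subtracting the first from the second: A + 6C = -9.
Subtracting the second from the third: A + 18C = -33.
Solving: C = -2, A = 3, then B = -8.
Therefore c_{15} = 45 + (-8) + (-2)·14348907 = -28697777.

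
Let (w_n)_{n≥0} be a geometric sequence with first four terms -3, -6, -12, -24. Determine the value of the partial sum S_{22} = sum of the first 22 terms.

-12582909

Common ratio r = 2.
w_n = (-3)·2^(n-0).
S = (-3)·(2^22 - 1)/(2 - 1) = (-3)·(4194304 - 1)/(1) = -12582909.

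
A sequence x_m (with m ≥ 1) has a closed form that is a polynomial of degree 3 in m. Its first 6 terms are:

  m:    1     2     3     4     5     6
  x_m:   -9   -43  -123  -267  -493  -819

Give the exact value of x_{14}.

1st diffs: -34, -80, -144, -226, -326.
2nd diffs: -46, -64, -82, -100.
3rd diffs: -18, -18, -18 (constant).
Newton forward-difference form: x_m = -9 + (-34)·C(m-1,1) + (-46)·C(m-1,2) + (-18)·C(m-1,3).
At m = 14: m-1 = 13, so x_{14} = -9 - 442 - 3588 - 5148 = -9187.

-9187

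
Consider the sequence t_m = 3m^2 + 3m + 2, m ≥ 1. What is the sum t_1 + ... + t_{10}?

1340

Over m = 1..10: Σm = 55, Σm² = 385.
Total = (3)·385 + (3)·55 + (2)·10 = 1340.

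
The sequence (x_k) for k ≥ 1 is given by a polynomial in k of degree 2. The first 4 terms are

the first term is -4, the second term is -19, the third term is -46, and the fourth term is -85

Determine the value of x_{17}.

-1684

1st diffs: -15, -27, -39.
2nd diffs: -12, -12 (constant).
So x_k = -6k^2 + 3k - 1.
Evaluating at k = 17 gives x_{17} = -1684.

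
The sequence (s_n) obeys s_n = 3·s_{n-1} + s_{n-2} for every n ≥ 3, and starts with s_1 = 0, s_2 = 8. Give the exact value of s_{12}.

Compute successive terms:
s_3 = 24  s_4 = 80  s_5 = 264  s_6 = 872  s_7 = 2880  s_8 = 9512  s_9 = 31416  s_{10} = 103760  s_{11} = 342696  s_{12} = 1131848.

1131848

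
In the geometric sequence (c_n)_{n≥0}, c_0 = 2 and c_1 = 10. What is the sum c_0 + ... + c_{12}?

610351562

Common ratio r = 5.
c_n = 2·5^(n-0).
S = 2·(5^13 - 1)/(5 - 1) = 2·(1220703125 - 1)/(4) = 610351562.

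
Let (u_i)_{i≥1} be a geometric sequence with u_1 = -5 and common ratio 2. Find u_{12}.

-10240

u_i = (-5)·2^(i-1).
u_{12} = (-5)·2^11 = -10240.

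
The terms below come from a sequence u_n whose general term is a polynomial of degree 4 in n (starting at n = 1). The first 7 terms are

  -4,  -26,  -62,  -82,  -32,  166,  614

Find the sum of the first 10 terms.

9638

1st diffs: -22, -36, -20, 50, 198, 448.
2nd diffs: -14, 16, 70, 148, 250.
3rd diffs: 30, 54, 78, 102.
4th diffs: 24, 24, 24 (constant).
So u_n = n^4 - 5n^3 - 2n^2 + 4n - 2.
Continuing: 1438, 2788, 4838.
Summing n = 1..10 (10 terms) gives 9638.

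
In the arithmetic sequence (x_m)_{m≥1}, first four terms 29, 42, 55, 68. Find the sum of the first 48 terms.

Common difference d = 13.
x_m = 29 + (m - 1)·13.
x_{48} = 640; S = 48·(29 + 640)/2 = 16056.

16056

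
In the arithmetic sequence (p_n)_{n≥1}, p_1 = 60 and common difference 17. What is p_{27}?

502

p_n = 60 + (n - 1)·17.
p_{27} = 60 + 26·17 = 502.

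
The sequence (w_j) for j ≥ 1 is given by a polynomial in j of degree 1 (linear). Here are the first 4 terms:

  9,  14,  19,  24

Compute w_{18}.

94

1st diffs: 5, 5, 5 (constant).
So w_j = 5j + 4.
Evaluating at j = 18 gives w_{18} = 94.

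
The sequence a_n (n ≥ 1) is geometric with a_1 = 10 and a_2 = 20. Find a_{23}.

Common ratio r = 2.
a_n = 10·2^(n-1).
a_{23} = 10·2^22 = 41943040.

41943040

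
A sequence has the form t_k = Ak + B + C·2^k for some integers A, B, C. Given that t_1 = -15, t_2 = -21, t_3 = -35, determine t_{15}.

-131051

Plug in k = 1, 2, 3: A + B + 2C = -15; 2A + B + 4C = -21; 3A + B + 8C = -35.
Subtracting the first from the second: A + 2C = -6.
Subtracting the second from the third: A + 4C = -14.
Solving: C = -4, A = 2, then B = -9.
So t_k = 2·k + (-9) + (-4)·2^k; at k=15 this is -131051.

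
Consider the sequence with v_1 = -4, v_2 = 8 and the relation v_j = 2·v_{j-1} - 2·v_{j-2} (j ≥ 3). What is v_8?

-128

v_3 = 24;  v_4 = 32;  v_5 = 16;  v_6 = -32;  v_7 = -96;  v_8 = -128.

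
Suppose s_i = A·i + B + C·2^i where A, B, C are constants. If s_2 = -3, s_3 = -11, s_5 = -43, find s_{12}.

-4135

Write the equations: 2A + B + 4C = -3; 3A + B + 8C = -11; 5A + B + 32C = -43.
Subtracting the first from the second: A + 4C = -8.
Subtracting the second from the third: 2A + 24C = -32.
Solving: C = -1, A = -4, then B = 9.
Hence s_{12} = -4·12 + 9 + (-1)·4096 = -4135.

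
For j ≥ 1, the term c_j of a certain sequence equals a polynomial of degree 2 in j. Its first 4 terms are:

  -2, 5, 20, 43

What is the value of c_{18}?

1st diffs: 7, 15, 23.
2nd diffs: 8, 8 (constant).
So c_j = 4j^2 - 5j - 1.
Evaluating at j = 18 gives c_{18} = 1205.

1205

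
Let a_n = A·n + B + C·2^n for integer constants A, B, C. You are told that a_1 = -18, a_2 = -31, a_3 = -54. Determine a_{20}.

-5242945

At n = 1, 2, 3: A + B + 2C = -18; 2A + B + 4C = -31; 3A + B + 8C = -54.
Subtracting the first from the second: A + 2C = -13.
Subtracting the second from the third: A + 4C = -23.
Solving: C = -5, A = -3, then B = -5.
Therefore a_{20} = -60 + (-5) + (-5)·1048576 = -5242945.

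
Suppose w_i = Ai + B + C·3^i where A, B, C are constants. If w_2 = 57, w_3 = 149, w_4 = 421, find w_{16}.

The three given values yield: 2A + B + 9C = 57; 3A + B + 27C = 149; 4A + B + 81C = 421.
Subtracting the first from the second: A + 18C = 92.
Subtracting the second from the third: A + 54C = 272.
Solving: C = 5, A = 2, then B = 8.
Therefore w_{16} = 32 + 8 + 5·43046721 = 215233645.

215233645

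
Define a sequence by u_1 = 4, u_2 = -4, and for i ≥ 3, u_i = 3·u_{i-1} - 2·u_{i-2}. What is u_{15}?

-131060

u_3 = -20  u_4 = -52  u_5 = -116  …  u_{12} = -16372  u_{13} = -32756  u_{14} = -65524  u_{15} = -131060.
(Characteristic roots are 2 and 1.)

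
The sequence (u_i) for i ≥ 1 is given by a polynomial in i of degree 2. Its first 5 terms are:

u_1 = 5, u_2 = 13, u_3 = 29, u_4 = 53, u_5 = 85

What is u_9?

293

1st diffs: 8, 16, 24, 32.
2nd diffs: 8, 8, 8 (constant).
Newton forward-difference form: u_i = 5 + 8·C(i-1,1) + 8·C(i-1,2).
At i = 9: i-1 = 8, so u_9 = 5 + 64 + 224 = 293.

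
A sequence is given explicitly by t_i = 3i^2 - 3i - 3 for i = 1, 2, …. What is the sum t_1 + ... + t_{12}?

1680

Over i = 1..12: Σi = 78, Σi² = 650.
Total = (3)·650 + (-3)·78 + (-3)·12 = 1680.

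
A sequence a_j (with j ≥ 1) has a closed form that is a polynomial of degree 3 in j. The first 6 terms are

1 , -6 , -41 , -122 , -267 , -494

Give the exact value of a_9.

1st diffs: -7, -35, -81, -145, -227.
2nd diffs: -28, -46, -64, -82.
3rd diffs: -18, -18, -18 (constant).
Newton forward-difference form: a_j = 1 + (-7)·C(j-1,1) + (-28)·C(j-1,2) + (-18)·C(j-1,3).
At j = 9: j-1 = 8, so a_9 = 1 - 56 - 784 - 1008 = -1847.

-1847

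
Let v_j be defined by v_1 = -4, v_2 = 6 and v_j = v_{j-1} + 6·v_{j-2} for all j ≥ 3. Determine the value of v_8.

-414

Applying the relation repeatedly:
v_3 = -18  v_4 = 18  v_5 = -90  v_6 = 18  v_7 = -522  v_8 = -414.
(Characteristic roots are 3 and -2.)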